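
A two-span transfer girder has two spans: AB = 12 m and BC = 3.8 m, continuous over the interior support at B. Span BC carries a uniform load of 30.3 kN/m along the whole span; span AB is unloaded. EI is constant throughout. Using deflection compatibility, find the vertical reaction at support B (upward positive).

Take M_B as the redundant. Released structure: two simple spans AB and BC with a hinge at B.
End slopes at the hinge B, treating each span as simply supported:
  span BC: UDL 30.3: wL³/(24EI) = 69.28/EI
  relative rotation θ_0 = (0 + 69.28)/EI = 69.28/EI
A unit hogging moment at B produces rotation L₁/(3EI) + L₂/(3EI) = 5.267/EI.
Compatibility: M_B·(L₁+L₂)/(3EI) = θ_0, giving M_B = 13.15 kN·m (hogging).
Span AB, ΣM about A with M_B applied at B: R_B^{AB}·12 = 0 + 13.15, so R_B^{AB} = 1.096 kN and R_A = 0 − 1.096 = -1.096 kN.
Span BC, ΣM about C: R_B^{BC}·3.8 = 218.8 + 13.15, so R_B^{BC} = 61.03 kN and R_C = 115.1 − 61.03 = 54.11 kN.
R_B = 1.096 + 61.03 = 62.13 kN.

R_B = 62.13 kN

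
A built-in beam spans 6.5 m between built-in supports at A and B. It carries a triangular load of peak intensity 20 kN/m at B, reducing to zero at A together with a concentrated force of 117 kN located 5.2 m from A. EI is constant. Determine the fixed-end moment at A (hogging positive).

Take the two fixed-end moments M_A, M_B as redundants; the released structure is the simple span AB.
End rotations of the released simple span under the applied load (×1/EI):
  at A: triangular load, peak 20: 7w₀L³/(360EI) = 106.8/EI
  at B: triangular load, peak 20: w₀L³/(45EI) = 122.1/EI
  at A: point load 117 at a = 5.2: Pab(L + b)/(6LEI) = 158.2/EI
  at B: point load 117 at a = 5.2: Pab(L + a)/(6LEI) = 237.3/EI
  θ_A0 = 265/EI,  θ_B0 = 359.3/EI
Flexibility coefficients: a unit moment at one end gives L/(3EI) there and L/(6EI) at the far end, so f₁₁ = f₂₂ = 2.167/EI and f₁₂ = f₂₁ = 1.083/EI.
Compatibility — zero rotation at each built-in end:
  2.167 M_A + 1.083 M_B = 265
  1.083 M_A + 2.167 M_B = 359.3
Solving the pair gives M_A = 52.5 kN·m and M_B = 139.6 kN·m (hogging).

M_A = 52.5 kN·m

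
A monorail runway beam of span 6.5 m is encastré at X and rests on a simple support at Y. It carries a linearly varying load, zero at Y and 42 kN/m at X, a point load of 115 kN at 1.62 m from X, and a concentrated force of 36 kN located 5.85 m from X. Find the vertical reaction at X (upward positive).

Release the roller at Y. Primary structure: cantilever fixed at X.
Downward deflection at the released point Y due to the loads:
  triangular load, peak 42 at the fixed end: w₀L⁴/(30EI) = 2499/EI
  point load 115 at a = 1.62: Pa²(3L − a)/(6EI) = 899.4/EI
  point load 36 at a = 5.85: Pa²(3L − a)/(6EI) = 2803/EI
  δ_0 = 6201/EI
Tip deflection under a unit load at Y: L³/(3EI) = 91.54/EI.
Compatibility at Y: δ_0 − R_Y·δ_{YY} = 0, so R_Y = 6201/91.54 = 67.74 kN.
Vertical equilibrium: R_X = ΣP − R_Y = 287.5 − 67.74 = 219.8 kN.

R_X = 219.8 kN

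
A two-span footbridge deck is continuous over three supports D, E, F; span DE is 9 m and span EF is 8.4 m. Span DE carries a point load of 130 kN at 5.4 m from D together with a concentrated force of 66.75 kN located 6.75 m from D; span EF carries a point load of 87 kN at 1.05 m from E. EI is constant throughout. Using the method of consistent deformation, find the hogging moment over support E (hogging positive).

Insert a hinge at E; M_E is the redundant, and each span becomes simply supported.
Discontinuity in slope at E on the released structure — sum the simple-span end rotations:
  span DE: point load 130 at a = 5.4: Pab(L + a)/(6LEI) = 673.9/EI
  span DE: point load 66.75 at a = 6.75: Pab(L + a)/(6LEI) = 295.7/EI
  span EF: point load 87 at a = 1.05: Pab(L + b)/(6LEI) = 209.8/EI
  relative rotation θ_0 = (969.6 + 209.8)/EI = 1179/EI
A unit hogging moment at E produces rotation L₁/(3EI) + L₂/(3EI) = 5.8/EI.
Slope continuity at E: θ_0 = M_E·5.8/EI, so M_E = 1179/5.8 = 203.3 kN·m (hogging).

M_E = 203.3 kN·m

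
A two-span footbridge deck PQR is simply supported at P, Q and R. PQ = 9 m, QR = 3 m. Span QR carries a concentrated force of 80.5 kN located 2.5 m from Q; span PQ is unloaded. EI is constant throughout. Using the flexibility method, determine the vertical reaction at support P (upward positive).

Release continuity at Q by inserting a hinge; the redundant is the internal moment M_Q. The primary structure is two simply-supported spans PQ and QR.
Discontinuity in slope at Q on the released structure — sum the simple-span end rotations:
  span QR: point load 80.5 at a = 2.5: Pab(L + b)/(6LEI) = 19.57/EI
  relative rotation θ_0 = (0 + 19.57)/EI = 19.57/EI
A unit hogging moment at Q produces rotation L₁/(3EI) + L₂/(3EI) = 4/EI.
Slope continuity at Q: θ_0 = M_Q·4/EI, so M_Q = 19.57/4 = 4.891 kN·m (hogging).
Span PQ, ΣM about P with M_Q applied at Q: R_Q^{PQ}·9 = 0 + 4.891, so R_Q^{PQ} = 0.5435 kN and R_P = 0 − 0.5435 = -0.5435 kN.

R_P = -0.5435 kN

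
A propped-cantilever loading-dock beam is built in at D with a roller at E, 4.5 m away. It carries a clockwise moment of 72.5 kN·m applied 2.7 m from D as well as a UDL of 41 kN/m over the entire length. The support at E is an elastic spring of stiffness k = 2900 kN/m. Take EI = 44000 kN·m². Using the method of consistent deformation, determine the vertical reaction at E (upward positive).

Choose R_E as the redundant. The primary structure is the cantilever fixed at D.
Free-end deflection of the primary structure under the applied loading (downward +):
  clockwise couple 72.5 at a = 2.7: M₀a(2L − a)/(2EI) = 616.6/EI
  UDL 41: wL⁴/(8EI) = 2102/EI
  δ_0 = 2718/EI
Flexibility coefficient — unit upward force at E: δ_{EE} = L³/(3EI) = 30.38/EI.
With EI = 44000 kN·m²: δ_0 = 0.061777 m and δ_{EE} = 0.00069 m/kN.
Compatibility — the spring shortens by R_E/k under the reaction it provides: δ_0 − R_E·δ_{EE} = R_E/k. With 1/k = 0.000345 m/kN, R_E = δ_0 / (δ_{EE} + 1/k) = 0.061777 / (0.00069 + 0.000345) = 59.68 kN.

R_E = 59.68 kN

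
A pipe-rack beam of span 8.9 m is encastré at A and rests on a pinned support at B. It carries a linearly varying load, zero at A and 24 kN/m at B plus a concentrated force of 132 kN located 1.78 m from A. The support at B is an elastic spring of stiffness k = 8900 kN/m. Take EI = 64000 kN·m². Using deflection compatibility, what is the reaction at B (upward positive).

R_B = 64.17 kN

Release the roller at B. Primary structure: cantilever fixed at A.
Downward deflection at the released point B due to the loads:
  triangular load, peak 24 at the free end: 11w₀L⁴/(120EI) = 13803/EI
  point load 132 at a = 1.78: Pa²(3L − a)/(6EI) = 1737/EI
  δ_0 = 15540/EI
Flexibility coefficient — unit upward force at B: δ_{BB} = L³/(3EI) = 235/EI.
With EI = 64000 kN·m²: δ_0 = 0.24282 m and δ_{BB} = 0.003672 m/kN.
Compatibility — the spring shortens by R_B/k under the reaction it provides: δ_0 − R_B·δ_{BB} = R_B/k. With 1/k = 0.000112 m/kN, R_B = δ_0 / (δ_{BB} + 1/k) = 0.24282 / (0.003672 + 0.000112) = 64.17 kN.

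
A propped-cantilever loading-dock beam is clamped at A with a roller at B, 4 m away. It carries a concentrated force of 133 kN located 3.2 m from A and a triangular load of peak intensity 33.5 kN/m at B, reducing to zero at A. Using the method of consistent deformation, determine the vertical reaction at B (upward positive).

R_B = 130.5 kN

Take the reaction at B as the redundant and release it; the primary structure is a cantilever fixed at A.
Deflection at B on the released cantilever, summing each load's contribution:
  point load 133 at a = 3.2: Pa²(3L − a)/(6EI) = 1997/EI
  triangular load, peak 33.5 at the free end: 11w₀L⁴/(120EI) = 786.1/EI
  δ_0 = 2784/EI
Tip deflection under a unit load at B: L³/(3EI) = 21.33/EI.
Compatibility at B: δ_0 − R_B·δ_{BB} = 0, so R_B = 2784/21.33 = 130.5 kN.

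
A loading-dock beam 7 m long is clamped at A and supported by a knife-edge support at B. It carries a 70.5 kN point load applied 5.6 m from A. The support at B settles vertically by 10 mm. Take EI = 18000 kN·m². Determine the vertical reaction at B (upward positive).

R_B = 48.06 kN

Remove the prop at B; the released (primary) structure is a cantilever built in at A.
Downward deflection at the released point B due to the loads:
  point load 70.5 at a = 5.6: Pa²(3L − a)/(6EI) = 5675/EI
Flexibility coefficient — unit upward force at B: δ_{BB} = L³/(3EI) = 114.3/EI.
With EI = 18000 kN·m²: δ_0 = 0.31526 m and δ_{BB} = 0.006352 m/kN.
Compatibility — the beam at B must follow the support down by 0.01 m: δ_0 − R_B·δ_{BB} = 0.01, so R_B = (0.31526 − 0.01)/0.006352 = 48.06 kN.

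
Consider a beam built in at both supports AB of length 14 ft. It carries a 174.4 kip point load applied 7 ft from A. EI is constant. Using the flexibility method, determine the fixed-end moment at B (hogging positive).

Release both end moments; the primary structure is a simply-supported span AB with redundants M_A and M_B.
End rotations of the released simple span under the applied load (×1/EI):
  at A: point load 174.4 at a = 7: Pab(L + b)/(6LEI) = 2136/EI
  at B: point load 174.4 at a = 7: Pab(L + a)/(6LEI) = 2136/EI
  θ_A0 = 2136/EI,  θ_B0 = 2136/EI
Flexibility coefficients: a unit moment at one end gives L/(3EI) there and L/(6EI) at the far end, so f₁₁ = f₂₂ = 4.667/EI and f₁₂ = f₂₁ = 2.333/EI.
Compatibility — zero rotation at each built-in end:
  4.667 M_A + 2.333 M_B = 2136
  2.333 M_A + 4.667 M_B = 2136
Solving the pair gives M_A = 305.2 kip·ft and M_B = 305.2 kip·ft (hogging).

M_B = 305.2 kip·ft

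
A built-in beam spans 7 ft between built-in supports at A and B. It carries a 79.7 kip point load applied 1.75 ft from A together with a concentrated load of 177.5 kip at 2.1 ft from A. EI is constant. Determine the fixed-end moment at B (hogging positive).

M_B = 104.4 kip·ft

Release both end moments; the primary structure is a simply-supported span AB with redundants M_A and M_B.
Simple-span end rotations at A and B under the given loads:
  at A: point load 79.7 at a = 1.75: Pab(L + b)/(6LEI) = 213.6/EI
  at B: point load 79.7 at a = 1.75: Pab(L + a)/(6LEI) = 152.6/EI
  at A: point load 177.5 at a = 2.1: Pab(L + b)/(6LEI) = 517.5/EI
  at B: point load 177.5 at a = 2.1: Pab(L + a)/(6LEI) = 395.7/EI
  θ_A0 = 731.1/EI,  θ_B0 = 548.3/EI
Flexibility coefficients: a unit moment at one end gives L/(3EI) there and L/(6EI) at the far end, so f₁₁ = f₂₂ = 2.333/EI and f₁₂ = f₂₁ = 1.167/EI.
Compatibility — zero rotation at each built-in end:
  2.333 M_A + 1.167 M_B = 731.1
  1.167 M_A + 2.333 M_B = 548.3
Solving the pair gives M_A = 261.1 kip·ft and M_B = 104.4 kip·ft (hogging).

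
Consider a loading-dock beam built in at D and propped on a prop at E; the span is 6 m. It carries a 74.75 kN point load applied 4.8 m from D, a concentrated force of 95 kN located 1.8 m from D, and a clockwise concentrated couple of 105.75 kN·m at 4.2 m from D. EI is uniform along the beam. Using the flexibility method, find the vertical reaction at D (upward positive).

Take the reaction at E as the redundant and release it; the primary structure is a cantilever fixed at D.
Deflection at E on the released cantilever, summing each load's contribution:
  point load 74.75 at a = 4.8: Pa²(3L − a)/(6EI) = 3789/EI
  point load 95 at a = 1.8: Pa²(3L − a)/(6EI) = 831.1/EI
  clockwise couple 105.75 at a = 4.2: M₀a(2L − a)/(2EI) = 1732/EI
  δ_0 = 6352/EI
Tip deflection under a unit load at E: L³/(3EI) = 72/EI.
The prop prevents deflection at E: R_E = δ_0/δ_{EE} = 6352/72 = 88.22 kN.
Vertical equilibrium: R_D = ΣP − R_E = 169.8 − 88.22 = 81.53 kN.

R_D = 81.53 kN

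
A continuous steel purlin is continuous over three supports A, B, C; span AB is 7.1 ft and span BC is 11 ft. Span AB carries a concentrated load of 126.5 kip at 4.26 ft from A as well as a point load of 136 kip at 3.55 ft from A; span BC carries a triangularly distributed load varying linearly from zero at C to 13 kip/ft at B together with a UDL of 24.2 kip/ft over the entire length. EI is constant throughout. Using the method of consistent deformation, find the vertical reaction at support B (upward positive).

R_B = 423.1 kip

Release continuity at B by inserting a hinge; the redundant is the internal moment M_B. The primary structure is two simply-supported spans AB and BC.
End slopes at the hinge B, treating each span as simply supported:
  span AB: point load 126.5 at a = 4.26: Pab(L + a)/(6LEI) = 408.1/EI
  span AB: point load 136 at a = 3.55: Pab(L + a)/(6LEI) = 428.5/EI
  span BC: triangular load, peak 13: w₀L³/(45EI) = 384.5/EI
  span BC: UDL 24.2: wL³/(24EI) = 1342/EI
  relative rotation θ_0 = (836.6 + 1727)/EI = 2563/EI
A unit hogging moment at B produces rotation L₁/(3EI) + L₂/(3EI) = 6.033/EI.
Compatibility: M_B·(L₁+L₂)/(3EI) = θ_0, giving M_B = 424.8 kip·ft (hogging).
Span AB, ΣM about A with M_B applied at B: R_B^{AB}·7.1 = 1022 + 424.8, so R_B^{AB} = 203.7 kip and R_A = 262.5 − 203.7 = 58.76 kip.
Span BC, ΣM about C: R_B^{BC}·11 = 1988 + 424.8, so R_B^{BC} = 219.4 kip and R_C = 337.7 − 219.4 = 118.3 kip.
R_B = 203.7 + 219.4 = 423.1 kip.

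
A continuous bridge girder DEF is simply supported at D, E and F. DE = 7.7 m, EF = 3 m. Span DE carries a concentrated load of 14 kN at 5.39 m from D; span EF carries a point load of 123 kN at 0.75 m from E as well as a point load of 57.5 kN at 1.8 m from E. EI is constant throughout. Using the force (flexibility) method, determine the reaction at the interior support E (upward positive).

R_E = 143.1 kN

Take M_E as the redundant. Released structure: two simple spans DE and EF with a hinge at E.
Discontinuity in slope at E on the released structure — sum the simple-span end rotations:
  span DE: point load 14 at a = 5.39: Pab(L + a)/(6LEI) = 49.39/EI
  span EF: point load 123 at a = 0.75: Pab(L + b)/(6LEI) = 60.54/EI
  span EF: point load 57.5 at a = 1.8: Pab(L + b)/(6LEI) = 28.98/EI
  relative rotation θ_0 = (49.39 + 89.52)/EI = 138.9/EI
A unit hogging moment at E produces rotation L₁/(3EI) + L₂/(3EI) = 3.567/EI.
Compatibility: M_E·(L₁+L₂)/(3EI) = θ_0, giving M_E = 38.95 kN·m (hogging).
Span DE, ΣM about D with M_E applied at E: R_E^{DE}·7.7 = 75.46 + 38.95, so R_E^{DE} = 14.86 kN and R_D = 14 − 14.86 = -0.8579 kN.
Span EF, ΣM about F: R_E^{EF}·3 = 345.8 + 38.95, so R_E^{EF} = 128.2 kN and R_F = 180.5 − 128.2 = 52.27 kN.
R_E = 14.86 + 128.2 = 143.1 kN.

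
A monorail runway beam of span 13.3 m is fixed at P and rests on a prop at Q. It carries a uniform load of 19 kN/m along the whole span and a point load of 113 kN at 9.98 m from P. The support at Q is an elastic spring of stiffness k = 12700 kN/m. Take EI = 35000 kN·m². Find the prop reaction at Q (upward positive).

Take the reaction at Q as the redundant and release it; the primary structure is a cantilever fixed at P.
Downward deflection at the released point Q due to the loads:
  UDL 19: wL⁴/(8EI) = 74314/EI
  point load 113 at a = 9.98: Pa²(3L − a)/(6EI) = 56124/EI
  δ_0 = 130438/EI
Tip deflection under a unit load at Q: L³/(3EI) = 784.2/EI.
With EI = 35000 kN·m²: δ_0 = 3.7268 m and δ_{QQ} = 0.022406 m/kN.
Compatibility — the spring shortens by R_Q/k under the reaction it provides: δ_0 − R_Q·δ_{QQ} = R_Q/k. With 1/k = 0.000079 m/kN, R_Q = δ_0 / (δ_{QQ} + 1/k) = 3.7268 / (0.022406 + 0.000079) = 165.7 kN.

R_Q = 165.7 kN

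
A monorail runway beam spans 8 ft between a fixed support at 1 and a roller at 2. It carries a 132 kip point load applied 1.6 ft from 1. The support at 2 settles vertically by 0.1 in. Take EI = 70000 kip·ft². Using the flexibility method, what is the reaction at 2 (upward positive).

Take the reaction at 2 as the redundant and release it; the primary structure is a cantilever fixed at 1.
Downward deflection at the released point 2 due to the loads:
  point load 132 at a = 1.6: Pa²(3L − a)/(6EI) = 1262/EI
Flexibility coefficient — unit upward force at 2: δ_{22} = L³/(3EI) = 170.7/EI.
With EI = 70000 kip·ft²: δ_0 = 0.018022 ft and δ_{22} = 0.002438 ft/kip.
Compatibility — the beam at 2 must follow the support down by 0.008333 ft: δ_0 − R_2·δ_{22} = 0.008333, so R_2 = (0.018022 − 0.008333)/0.002438 = 3.974 kip.

R_2 = 3.974 kip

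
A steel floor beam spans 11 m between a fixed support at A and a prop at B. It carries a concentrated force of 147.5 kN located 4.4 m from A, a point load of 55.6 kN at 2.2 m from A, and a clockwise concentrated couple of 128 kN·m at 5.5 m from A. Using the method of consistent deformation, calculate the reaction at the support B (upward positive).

Take the reaction at B as the redundant and release it; the primary structure is a cantilever fixed at A.
Deflection at B on the released cantilever, summing each load's contribution:
  point load 147.5 at a = 4.4: Pa²(3L − a)/(6EI) = 13612/EI
  point load 55.6 at a = 2.2: Pa²(3L − a)/(6EI) = 1381/EI
  clockwise couple 128 at a = 5.5: M₀a(2L − a)/(2EI) = 5808/EI
  δ_0 = 20801/EI
Flexibility coefficient — unit upward force at B: δ_{BB} = L³/(3EI) = 443.7/EI.
The prop prevents deflection at B: R_B = δ_0/δ_{BB} = 20801/443.7 = 46.88 kN.

R_B = 46.88 kN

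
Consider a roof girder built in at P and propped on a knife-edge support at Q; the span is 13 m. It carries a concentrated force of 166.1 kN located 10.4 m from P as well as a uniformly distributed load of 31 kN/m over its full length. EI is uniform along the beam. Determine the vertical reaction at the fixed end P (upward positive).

R_P = 301 kN

Remove the prop at Q; the released (primary) structure is a cantilever built in at P.
Downward deflection at the released point Q due to the loads:
  point load 166.1 at a = 10.4: Pa²(3L − a)/(6EI) = 85635/EI
  UDL 31: wL⁴/(8EI) = 110674/EI
  δ_0 = 196309/EI
Tip deflection under a unit load at Q: L³/(3EI) = 732.3/EI.
The prop prevents deflection at Q: R_Q = δ_0/δ_{QQ} = 196309/732.3 = 268.1 kN.
Vertical equilibrium: R_P = ΣP − R_Q = 569.1 − 268.1 = 301 kN.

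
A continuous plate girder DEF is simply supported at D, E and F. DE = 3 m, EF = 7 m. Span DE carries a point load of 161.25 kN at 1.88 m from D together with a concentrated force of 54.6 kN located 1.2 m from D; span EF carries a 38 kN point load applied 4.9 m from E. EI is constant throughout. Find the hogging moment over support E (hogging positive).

Insert a hinge at E; M_E is the redundant, and each span becomes simply supported.
Discontinuity in slope at E on the released structure — sum the simple-span end rotations:
  span DE: point load 161.25 at a = 1.88: Pab(L + a)/(6LEI) = 92.05/EI
  span DE: point load 54.6 at a = 1.2: Pab(L + a)/(6LEI) = 27.52/EI
  span EF: point load 38 at a = 4.9: Pab(L + b)/(6LEI) = 84.72/EI
  relative rotation θ_0 = (119.6 + 84.72)/EI = 204.3/EI
A unit hogging moment at E produces rotation L₁/(3EI) + L₂/(3EI) = 3.333/EI.
Slope continuity at E: θ_0 = M_E·3.333/EI, so M_E = 204.3/3.333 = 61.29 kN·m (hogging).

M_E = 61.29 kN·m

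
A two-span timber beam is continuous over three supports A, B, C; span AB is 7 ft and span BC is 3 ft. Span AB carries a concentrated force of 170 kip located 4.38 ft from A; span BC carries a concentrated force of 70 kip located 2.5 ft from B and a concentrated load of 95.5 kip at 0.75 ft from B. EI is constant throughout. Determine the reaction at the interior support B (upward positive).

Take M_B as the redundant. Released structure: two simple spans AB and BC with a hinge at B.
End slopes at the hinge B, treating each span as simply supported:
  span AB: point load 170 at a = 4.38: Pab(L + a)/(6LEI) = 528.6/EI
  span BC: point load 70 at a = 2.5: Pab(L + b)/(6LEI) = 17.01/EI
  span BC: point load 95.5 at a = 0.75: Pab(L + b)/(6LEI) = 47/EI
  relative rotation θ_0 = (528.6 + 64.02)/EI = 592.6/EI
A unit hogging moment at B produces rotation L₁/(3EI) + L₂/(3EI) = 3.333/EI.
Compatibility: M_B·(L₁+L₂)/(3EI) = θ_0, giving M_B = 177.8 kip·ft (hogging).
Span AB, ΣM about A with M_B applied at B: R_B^{AB}·7 = 744.6 + 177.8, so R_B^{AB} = 131.8 kip and R_A = 170 − 131.8 = 38.23 kip.
Span BC, ΣM about C: R_B^{BC}·3 = 249.9 + 177.8, so R_B^{BC} = 142.6 kip and R_C = 165.5 − 142.6 = 22.95 kip.
R_B = 131.8 + 142.6 = 274.3 kip.

R_B = 274.3 kip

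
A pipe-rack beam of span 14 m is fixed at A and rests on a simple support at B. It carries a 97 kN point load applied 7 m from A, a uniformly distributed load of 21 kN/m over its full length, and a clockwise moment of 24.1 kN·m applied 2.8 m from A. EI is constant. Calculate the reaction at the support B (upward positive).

Release the roller at B. Primary structure: cantilever fixed at A.
Downward deflection at the released point B due to the loads:
  point load 97 at a = 7: Pa²(3L − a)/(6EI) = 27726/EI
  UDL 21: wL⁴/(8EI) = 100842/EI
  clockwise couple 24.1 at a = 2.8: M₀a(2L − a)/(2EI) = 850.2/EI
  δ_0 = 129418/EI
Flexibility coefficient — unit upward force at B: δ_{BB} = L³/(3EI) = 914.7/EI.
The prop prevents deflection at B: R_B = δ_0/δ_{BB} = 129418/914.7 = 141.5 kN.

R_B = 141.5 kN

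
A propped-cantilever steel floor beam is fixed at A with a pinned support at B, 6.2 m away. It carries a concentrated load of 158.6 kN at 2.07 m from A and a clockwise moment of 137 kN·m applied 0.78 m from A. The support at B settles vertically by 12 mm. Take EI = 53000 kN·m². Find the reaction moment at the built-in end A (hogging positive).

Choose R_B as the redundant. The primary structure is the cantilever fixed at A.
Free-end deflection of the primary structure under the applied loading (downward +):
  point load 158.6 at a = 2.07: Pa²(3L − a)/(6EI) = 1872/EI
  clockwise couple 137 at a = 0.78: M₀a(2L − a)/(2EI) = 620.9/EI
  δ_0 = 2493/EI
Tip deflection under a unit load at B: L³/(3EI) = 79.44/EI.
With EI = 53000 kN·m²: δ_0 = 0.04704 m and δ_{BB} = 0.001499 m/kN.
Compatibility — the beam at B must follow the support down by 0.012 m: δ_0 − R_B·δ_{BB} = 0.012, so R_B = (0.04704 − 0.012)/0.001499 = 23.38 kN.
Moment equilibrium about A: M_A = Σ(load moments about A) − R_B·L = 465.3 − 23.38×6.2 = 320.4 kN·m.

M_A = 320.4 kN·m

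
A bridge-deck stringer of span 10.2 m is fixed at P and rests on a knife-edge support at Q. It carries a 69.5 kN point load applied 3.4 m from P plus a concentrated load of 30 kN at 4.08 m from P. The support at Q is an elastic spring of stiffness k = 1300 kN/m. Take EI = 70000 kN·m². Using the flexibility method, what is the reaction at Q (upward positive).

R_Q = 14.35 kN

Release the roller at Q. Primary structure: cantilever fixed at P.
Primary-structure tip deflection at Q by superposition:
  point load 69.5 at a = 3.4: Pa²(3L − a)/(6EI) = 3642/EI
  point load 30 at a = 4.08: Pa²(3L − a)/(6EI) = 2207/EI
  δ_0 = 5849/EI
Flexibility coefficient — unit upward force at Q: δ_{QQ} = L³/(3EI) = 353.7/EI.
With EI = 70000 kN·m²: δ_0 = 0.083564 m and δ_{QQ} = 0.005053 m/kN.
Compatibility — the spring shortens by R_Q/k under the reaction it provides: δ_0 − R_Q·δ_{QQ} = R_Q/k. With 1/k = 0.000769 m/kN, R_Q = δ_0 / (δ_{QQ} + 1/k) = 0.083564 / (0.005053 + 0.000769) = 14.35 kN.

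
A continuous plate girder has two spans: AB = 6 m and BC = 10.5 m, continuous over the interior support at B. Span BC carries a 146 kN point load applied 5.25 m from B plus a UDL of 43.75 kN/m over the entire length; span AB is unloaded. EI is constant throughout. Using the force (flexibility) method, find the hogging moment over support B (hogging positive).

M_B = 566.6 kN·m

Insert a hinge at B; M_B is the redundant, and each span becomes simply supported.
End slopes at the hinge B, treating each span as simply supported:
  span BC: point load 146 at a = 5.25: Pab(L + b)/(6LEI) = 1006/EI
  span BC: UDL 43.75: wL³/(24EI) = 2110/EI
  relative rotation θ_0 = (0 + 3116)/EI = 3116/EI
A unit hogging moment at B produces rotation L₁/(3EI) + L₂/(3EI) = 5.5/EI.
Compatibility: M_B·(L₁+L₂)/(3EI) = θ_0, giving M_B = 566.6 kN·m (hogging).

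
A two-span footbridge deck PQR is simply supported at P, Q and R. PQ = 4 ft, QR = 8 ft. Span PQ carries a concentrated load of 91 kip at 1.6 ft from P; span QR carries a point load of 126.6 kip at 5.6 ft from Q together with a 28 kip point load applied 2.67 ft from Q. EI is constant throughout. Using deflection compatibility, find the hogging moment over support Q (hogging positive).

Release continuity at Q by inserting a hinge; the redundant is the internal moment M_Q. The primary structure is two simply-supported spans PQ and QR.
End slopes at the hinge Q, treating each span as simply supported:
  span PQ: point load 91 at a = 1.6: Pab(L + a)/(6LEI) = 81.54/EI
  span QR: point load 126.6 at a = 5.6: Pab(L + b)/(6LEI) = 368.7/EI
  span QR: point load 28 at a = 2.67: Pab(L + b)/(6LEI) = 110.7/EI
  relative rotation θ_0 = (81.54 + 479.3)/EI = 560.9/EI
A unit hogging moment at Q produces rotation L₁/(3EI) + L₂/(3EI) = 4/EI.
Slope continuity at Q: θ_0 = M_Q·4/EI, so M_Q = 560.9/4 = 140.2 kip·ft (hogging).

M_Q = 140.2 kip·ft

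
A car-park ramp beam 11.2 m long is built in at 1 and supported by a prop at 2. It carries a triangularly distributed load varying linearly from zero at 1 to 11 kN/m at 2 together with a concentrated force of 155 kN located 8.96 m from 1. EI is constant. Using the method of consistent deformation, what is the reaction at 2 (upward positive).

R_2 = 143 kN

Remove the prop at 2; the released (primary) structure is a cantilever built in at 1.
Free-end deflection of the primary structure under the applied loading (downward +):
  triangular load, peak 11 at the free end: 11w₀L⁴/(120EI) = 15866/EI
  point load 155 at a = 8.96: Pa²(3L − a)/(6EI) = 51102/EI
  δ_0 = 66968/EI
Flexibility coefficient — unit upward force at 2: δ_{22} = L³/(3EI) = 468.3/EI.
Compatibility at 2: δ_0 − R_2·δ_{22} = 0, so R_2 = 66968/468.3 = 143 kN.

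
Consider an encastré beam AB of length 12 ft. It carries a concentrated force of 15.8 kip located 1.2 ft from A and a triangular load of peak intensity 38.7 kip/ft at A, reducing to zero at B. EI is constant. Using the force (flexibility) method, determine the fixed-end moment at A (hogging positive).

M_A = 294 kip·ft

Take the two fixed-end moments M_A, M_B as redundants; the released structure is the simple span AB.
Simple-span end rotations at A and B under the given loads:
  at A: point load 15.8 at a = 1.2: Pab(L + b)/(6LEI) = 64.84/EI
  at B: point load 15.8 at a = 1.2: Pab(L + a)/(6LEI) = 37.54/EI
  at A: triangular load, peak 38.7: w₀L³/(45EI) = 1486/EI
  at B: triangular load, peak 38.7: 7w₀L³/(360EI) = 1300/EI
  θ_A0 = 1551/EI,  θ_B0 = 1338/EI
Flexibility coefficients: a unit moment at one end gives L/(3EI) there and L/(6EI) at the far end, so f₁₁ = f₂₂ = 4/EI and f₁₂ = f₂₁ = 2/EI.
Compatibility — zero rotation at each built-in end:
  4 M_A + 2 M_B = 1551
  2 M_A + 4 M_B = 1338
Solving the pair gives M_A = 294 kip·ft and M_B = 187.5 kip·ft (hogging).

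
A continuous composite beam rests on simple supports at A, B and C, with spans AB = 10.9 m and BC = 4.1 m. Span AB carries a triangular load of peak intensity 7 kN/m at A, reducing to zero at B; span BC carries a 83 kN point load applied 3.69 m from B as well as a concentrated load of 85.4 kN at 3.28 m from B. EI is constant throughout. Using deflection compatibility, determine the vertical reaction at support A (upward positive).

R_A = 20.93 kN

Take M_B as the redundant. Released structure: two simple spans AB and BC with a hinge at B.
End slopes at the hinge B, treating each span as simply supported:
  span AB: triangular load, peak 7: 7w₀L³/(360EI) = 176.3/EI
  span BC: point load 83 at a = 3.69: Pab(L + b)/(6LEI) = 23.02/EI
  span BC: point load 85.4 at a = 3.28: Pab(L + b)/(6LEI) = 45.94/EI
  relative rotation θ_0 = (176.3 + 68.96)/EI = 245.2/EI
A unit hogging moment at B produces rotation L₁/(3EI) + L₂/(3EI) = 5/EI.
Compatibility: M_B·(L₁+L₂)/(3EI) = θ_0, giving M_B = 49.05 kN·m (hogging).
Span AB, ΣM about A with M_B applied at B: R_B^{AB}·10.9 = 138.6 + 49.05, so R_B^{AB} = 17.22 kN and R_A = 38.15 − 17.22 = 20.93 kN.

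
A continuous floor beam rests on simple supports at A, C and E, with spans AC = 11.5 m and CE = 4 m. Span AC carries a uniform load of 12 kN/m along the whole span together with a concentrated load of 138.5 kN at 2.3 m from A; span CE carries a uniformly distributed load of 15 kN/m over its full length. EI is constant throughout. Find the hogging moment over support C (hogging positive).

M_C = 268.4 kN·m

Release continuity at C by inserting a hinge; the redundant is the internal moment M_C. The primary structure is two simply-supported spans AC and CE.
End slopes at the hinge C, treating each span as simply supported:
  span AC: UDL 12: wL³/(24EI) = 760.4/EI
  span AC: point load 138.5 at a = 2.3: Pab(L + a)/(6LEI) = 586.1/EI
  span CE: UDL 15: wL³/(24EI) = 40/EI
  relative rotation θ_0 = (1347 + 40)/EI = 1387/EI
A unit hogging moment at C produces rotation L₁/(3EI) + L₂/(3EI) = 5.167/EI.
Compatibility: M_C·(L₁+L₂)/(3EI) = θ_0, giving M_C = 268.4 kN·m (hogging).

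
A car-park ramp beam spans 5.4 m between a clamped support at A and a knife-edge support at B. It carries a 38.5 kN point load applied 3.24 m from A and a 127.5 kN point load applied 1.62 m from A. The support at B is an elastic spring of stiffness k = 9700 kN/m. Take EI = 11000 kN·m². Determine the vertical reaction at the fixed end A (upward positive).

R_A = 134.6 kN

Choose R_B as the redundant. The primary structure is the cantilever fixed at A.
Deflection at B on the released cantilever, summing each load's contribution:
  point load 38.5 at a = 3.24: Pa²(3L − a)/(6EI) = 873/EI
  point load 127.5 at a = 1.62: Pa²(3L − a)/(6EI) = 813.1/EI
  δ_0 = 1686/EI
Tip deflection under a unit load at B: L³/(3EI) = 52.49/EI.
With EI = 11000 kN·m²: δ_0 = 0.15328 m and δ_{BB} = 0.004772 m/kN.
Compatibility — the spring shortens by R_B/k under the reaction it provides: δ_0 − R_B·δ_{BB} = R_B/k. With 1/k = 0.000103 m/kN, R_B = δ_0 / (δ_{BB} + 1/k) = 0.15328 / (0.004772 + 0.000103) = 31.44 kN.
Vertical equilibrium: R_A = ΣP − R_B = 166 − 31.44 = 134.6 kN.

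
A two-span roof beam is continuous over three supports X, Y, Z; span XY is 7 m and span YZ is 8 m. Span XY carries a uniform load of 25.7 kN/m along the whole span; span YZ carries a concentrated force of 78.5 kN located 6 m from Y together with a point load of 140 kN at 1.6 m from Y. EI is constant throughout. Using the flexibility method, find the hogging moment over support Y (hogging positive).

M_Y = 198.7 kN·m

Release continuity at Y by inserting a hinge; the redundant is the internal moment M_Y. The primary structure is two simply-supported spans XY and YZ.
Rotations at Y on the released spans (each span's end-slope, ×1/EI):
  span XY: UDL 25.7: wL³/(24EI) = 367.3/EI
  span YZ: point load 78.5 at a = 6: Pab(L + b)/(6LEI) = 196.2/EI
  span YZ: point load 140 at a = 1.6: Pab(L + b)/(6LEI) = 430.1/EI
  relative rotation θ_0 = (367.3 + 626.3)/EI = 993.6/EI
A unit hogging moment at Y produces rotation L₁/(3EI) + L₂/(3EI) = 5/EI.
Compatibility: M_Y·(L₁+L₂)/(3EI) = θ_0, giving M_Y = 198.7 kN·m (hogging).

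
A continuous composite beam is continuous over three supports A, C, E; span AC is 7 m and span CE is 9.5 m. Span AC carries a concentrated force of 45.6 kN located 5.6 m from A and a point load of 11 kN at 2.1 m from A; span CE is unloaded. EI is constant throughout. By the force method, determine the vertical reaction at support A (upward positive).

Insert a hinge at C; M_C is the redundant, and each span becomes simply supported.
Discontinuity in slope at C on the released structure — sum the simple-span end rotations:
  span AC: point load 45.6 at a = 5.6: Pab(L + a)/(6LEI) = 107.3/EI
  span AC: point load 11 at a = 2.1: Pab(L + a)/(6LEI) = 24.52/EI
  relative rotation θ_0 = (131.8 + 0)/EI = 131.8/EI
A unit hogging moment at C produces rotation L₁/(3EI) + L₂/(3EI) = 5.5/EI.
Compatibility: M_C·(L₁+L₂)/(3EI) = θ_0, giving M_C = 23.96 kN·m (hogging).
Span AC, ΣM about A with M_C applied at C: R_C^{AC}·7 = 278.5 + 23.96, so R_C^{AC} = 43.2 kN and R_A = 56.6 − 43.2 = 13.4 kN.

R_A = 13.4 kN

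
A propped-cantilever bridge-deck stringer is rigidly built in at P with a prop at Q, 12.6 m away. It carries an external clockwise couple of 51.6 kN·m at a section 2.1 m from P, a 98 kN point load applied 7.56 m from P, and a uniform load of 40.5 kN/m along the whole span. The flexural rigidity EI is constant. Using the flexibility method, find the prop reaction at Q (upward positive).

R_Q = 235.6 kN

Take the reaction at Q as the redundant and release it; the primary structure is a cantilever fixed at P.
Primary-structure tip deflection at Q by superposition:
  clockwise couple 51.6 at a = 2.1: M₀a(2L − a)/(2EI) = 1252/EI
  point load 98 at a = 7.56: Pa²(3L − a)/(6EI) = 28229/EI
  UDL 40.5: wL⁴/(8EI) = 127599/EI
  δ_0 = 157080/EI
Tip deflection under a unit load at Q: L³/(3EI) = 666.8/EI.
Compatibility at Q: δ_0 − R_Q·δ_{QQ} = 0, so R_Q = 157080/666.8 = 235.6 kN.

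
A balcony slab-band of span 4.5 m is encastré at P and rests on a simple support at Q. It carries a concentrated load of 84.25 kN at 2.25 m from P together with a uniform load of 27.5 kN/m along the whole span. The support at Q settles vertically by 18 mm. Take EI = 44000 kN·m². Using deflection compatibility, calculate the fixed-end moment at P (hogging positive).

M_P = 258 kN·m

Take the reaction at Q as the redundant and release it; the primary structure is a cantilever fixed at P.
Primary-structure tip deflection at Q by superposition:
  point load 84.25 at a = 2.25: Pa²(3L − a)/(6EI) = 799.7/EI
  UDL 27.5: wL⁴/(8EI) = 1410/EI
  δ_0 = 2209/EI
Tip deflection under a unit load at Q: L³/(3EI) = 30.38/EI.
With EI = 44000 kN·m²: δ_0 = 0.050212 m and δ_{QQ} = 0.00069 m/kN.
Compatibility — the beam at Q must follow the support down by 0.018 m: δ_0 − R_Q·δ_{QQ} = 0.018, so R_Q = (0.050212 − 0.018)/0.00069 = 46.66 kN.
Moment equilibrium about P: M_P = Σ(load moments about P) − R_Q·L = 468 − 46.66×4.5 = 258 kN·m.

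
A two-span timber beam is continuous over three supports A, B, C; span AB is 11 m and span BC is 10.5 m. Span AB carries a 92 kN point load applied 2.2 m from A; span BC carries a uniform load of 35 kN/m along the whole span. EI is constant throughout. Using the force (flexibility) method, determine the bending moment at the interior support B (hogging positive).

Insert a hinge at B; M_B is the redundant, and each span becomes simply supported.
Discontinuity in slope at B on the released structure — sum the simple-span end rotations:
  span AB: point load 92 at a = 2.2: Pab(L + a)/(6LEI) = 356.2/EI
  span BC: UDL 35: wL³/(24EI) = 1688/EI
  relative rotation θ_0 = (356.2 + 1688)/EI = 2044/EI
A unit hogging moment at B produces rotation L₁/(3EI) + L₂/(3EI) = 7.167/EI.
Slope continuity at B: θ_0 = M_B·7.167/EI, so M_B = 2044/7.167 = 285.3 kN·m (hogging).

M_B = 285.3 kN·m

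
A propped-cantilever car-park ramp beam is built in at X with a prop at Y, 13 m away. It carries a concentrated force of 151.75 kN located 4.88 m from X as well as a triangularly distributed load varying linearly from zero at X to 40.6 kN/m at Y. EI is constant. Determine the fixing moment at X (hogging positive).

Remove the prop at Y; the released (primary) structure is a cantilever built in at X.
Primary-structure tip deflection at Y by superposition:
  point load 151.75 at a = 4.88: Pa²(3L − a)/(6EI) = 20551/EI
  triangular load, peak 40.6 at the free end: 11w₀L⁴/(120EI) = 106295/EI
  δ_0 = 126845/EI
Flexibility coefficient — unit upward force at Y: δ_{YY} = L³/(3EI) = 732.3/EI.
Compatibility at Y: δ_0 − R_Y·δ_{YY} = 0, so R_Y = 126845/732.3 = 173.2 kN.
Moment equilibrium about X: M_X = Σ(load moments about X) − R_Y·L = 3028 − 173.2×13 = 776 kN·m.

M_X = 776 kN·m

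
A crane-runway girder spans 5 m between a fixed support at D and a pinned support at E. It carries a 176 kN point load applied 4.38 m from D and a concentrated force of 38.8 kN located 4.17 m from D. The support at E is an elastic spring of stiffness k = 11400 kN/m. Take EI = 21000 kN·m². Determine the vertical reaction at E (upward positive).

Remove the prop at E; the released (primary) structure is a cantilever built in at D.
Downward deflection at the released point E due to the loads:
  point load 176 at a = 4.38: Pa²(3L − a)/(6EI) = 5976/EI
  point load 38.8 at a = 4.17: Pa²(3L − a)/(6EI) = 1218/EI
  δ_0 = 7194/EI
Flexibility coefficient — unit upward force at E: δ_{EE} = L³/(3EI) = 41.67/EI.
With EI = 21000 kN·m²: δ_0 = 0.34258 m and δ_{EE} = 0.001984 m/kN.
Compatibility — the spring shortens by R_E/k under the reaction it provides: δ_0 − R_E·δ_{EE} = R_E/k. With 1/k = 0.000088 m/kN, R_E = δ_0 / (δ_{EE} + 1/k) = 0.34258 / (0.001984 + 0.000088) = 165.3 kN.

R_E = 165.3 kN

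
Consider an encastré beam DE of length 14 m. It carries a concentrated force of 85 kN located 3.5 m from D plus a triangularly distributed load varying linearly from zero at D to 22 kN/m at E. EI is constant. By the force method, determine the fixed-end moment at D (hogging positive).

M_D = 311.1 kN·m

Take the two fixed-end moments M_D, M_E as redundants; the released structure is the simple span DE.
End rotations of the released simple span under the applied load (×1/EI):
  at D: point load 85 at a = 3.5: Pab(L + b)/(6LEI) = 911.1/EI
  at E: point load 85 at a = 3.5: Pab(L + a)/(6LEI) = 650.8/EI
  at D: triangular load, peak 22: 7w₀L³/(360EI) = 1174/EI
  at E: triangular load, peak 22: w₀L³/(45EI) = 1342/EI
  θ_D0 = 2085/EI,  θ_E0 = 1992/EI
Flexibility coefficients: a unit moment at one end gives L/(3EI) there and L/(6EI) at the far end, so f₁₁ = f₂₂ = 4.667/EI and f₁₂ = f₂₁ = 2.333/EI.
Compatibility — zero rotation at each built-in end:
  4.667 M_D + 2.333 M_E = 2085
  2.333 M_D + 4.667 M_E = 1992
Solving the pair gives M_D = 311.1 kN·m and M_E = 271.4 kN·m (hogging).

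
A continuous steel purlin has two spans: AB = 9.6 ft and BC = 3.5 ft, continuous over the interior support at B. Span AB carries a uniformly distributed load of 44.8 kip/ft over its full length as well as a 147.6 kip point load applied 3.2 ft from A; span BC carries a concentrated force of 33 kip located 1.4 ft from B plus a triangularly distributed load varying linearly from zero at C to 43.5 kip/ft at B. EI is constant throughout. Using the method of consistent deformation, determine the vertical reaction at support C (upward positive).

R_C = -117.8 kip

Release continuity at B by inserting a hinge; the redundant is the internal moment M_B. The primary structure is two simply-supported spans AB and BC.
Discontinuity in slope at B on the released structure — sum the simple-span end rotations:
  span AB: UDL 44.8: wL³/(24EI) = 1652/EI
  span AB: point load 147.6 at a = 3.2: Pab(L + a)/(6LEI) = 671.7/EI
  span BC: point load 33 at a = 1.4: Pab(L + b)/(6LEI) = 25.87/EI
  span BC: triangular load, peak 43.5: w₀L³/(45EI) = 41.45/EI
  relative rotation θ_0 = (2323 + 67.32)/EI = 2391/EI
A unit hogging moment at B produces rotation L₁/(3EI) + L₂/(3EI) = 4.367/EI.
Slope continuity at B: θ_0 = M_B·4.367/EI, so M_B = 2391/4.367 = 547.5 kip·ft (hogging).
Span BC, ΣM about C: R_B^{BC}·3.5 = 246.9 + 547.5, so R_B^{BC} = 227 kip and R_C = 109.1 − 227 = -117.8 kip.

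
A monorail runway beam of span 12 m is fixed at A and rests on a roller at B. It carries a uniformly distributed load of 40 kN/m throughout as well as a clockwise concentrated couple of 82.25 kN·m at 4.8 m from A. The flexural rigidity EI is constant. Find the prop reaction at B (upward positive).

Remove the prop at B; the released (primary) structure is a cantilever built in at A.
Free-end deflection of the primary structure under the applied loading (downward +):
  UDL 40: wL⁴/(8EI) = 103680/EI
  clockwise couple 82.25 at a = 4.8: M₀a(2L − a)/(2EI) = 3790/EI
  δ_0 = 107470/EI
Flexibility coefficient — unit upward force at B: δ_{BB} = L³/(3EI) = 576/EI.
The prop prevents deflection at B: R_B = δ_0/δ_{BB} = 107470/576 = 186.6 kN.

R_B = 186.6 kN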